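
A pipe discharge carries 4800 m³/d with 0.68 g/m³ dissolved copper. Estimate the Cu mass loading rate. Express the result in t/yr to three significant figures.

1.19 t/yr

4800 m³/d = 0.05556 m³/s.
Mass flux = Q·C = 0.05556 m³/s × 0.68 g/m³ = 0.03778 g/s.
= 0.03778 g/s × 31.56 = 1.192 t/yr.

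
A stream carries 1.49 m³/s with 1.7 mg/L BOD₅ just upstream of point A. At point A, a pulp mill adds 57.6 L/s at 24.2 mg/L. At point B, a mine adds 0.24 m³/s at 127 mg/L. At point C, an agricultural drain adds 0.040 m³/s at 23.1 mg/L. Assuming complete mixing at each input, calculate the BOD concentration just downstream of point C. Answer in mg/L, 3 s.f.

19.3 mg/L

57.6 L/s = 0.0576 m³/s.
After input A: C = (1.49·1.7 + 0.0576·24.2) / 1.548 = 2.537 mg/L.
After input B: C = (1.548·2.537 + 0.24·127) / 1.788 = 19.25 mg/L.
After input C: C = (1.788·19.25 + 0.04·23.1) / 1.828 = 19.33 mg/L.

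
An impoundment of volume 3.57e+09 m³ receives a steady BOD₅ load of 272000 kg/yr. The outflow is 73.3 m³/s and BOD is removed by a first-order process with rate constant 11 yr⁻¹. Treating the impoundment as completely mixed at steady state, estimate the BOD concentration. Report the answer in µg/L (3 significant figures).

Outflow Q = 73.3 m³/s × 3.156e+07 s/yr = 2.313e+09 m³/yr.
Steady-state CSTR mass balance: W = Q·C + k·V·C, so C = W/(Q + kV).
Q + kV = 2.313e+09 + 11·3.57e+09 = 4.158e+10 m³/yr.
C = 272000/4.158e+10 = 6.541e-06 kg/m³ = 0.006541 mg/L = 6.541 µg/L.

6.54 µg/L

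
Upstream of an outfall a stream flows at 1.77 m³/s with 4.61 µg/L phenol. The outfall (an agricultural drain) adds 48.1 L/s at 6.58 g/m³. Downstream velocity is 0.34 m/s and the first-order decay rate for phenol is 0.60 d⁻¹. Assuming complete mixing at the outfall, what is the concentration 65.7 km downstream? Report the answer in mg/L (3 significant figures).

48.1 L/s = 0.0481 m³/s.
4.61 µg/L = 0.00461 mg/L.
After complete mixing, C₀ = (0.0481·6.58 + 1.77·0.00461) / 1.818 = 0.1786 mg/L.
Travel time t = 6.57e+04 m / 0.34 m/s = 1.932e+05 s = 2.237 d.
C = 0.1786·exp(−0.60·2.237) = 0.1786·0.2613 = 0.04667 mg/L.

0.0467 mg/L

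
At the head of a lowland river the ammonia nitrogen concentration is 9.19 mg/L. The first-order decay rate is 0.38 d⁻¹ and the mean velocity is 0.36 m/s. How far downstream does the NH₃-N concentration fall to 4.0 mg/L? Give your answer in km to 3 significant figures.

68.1 km

From C = C₀·e^(−kt), t = ln(C₀/C)/k = ln(9.19/4.0)/0.38 = 0.8318/0.38 = 2.189 d.
Distance = v·t = 0.36 m/s × 1.891e+05 s = 6.809e+04 m = 68.09 km.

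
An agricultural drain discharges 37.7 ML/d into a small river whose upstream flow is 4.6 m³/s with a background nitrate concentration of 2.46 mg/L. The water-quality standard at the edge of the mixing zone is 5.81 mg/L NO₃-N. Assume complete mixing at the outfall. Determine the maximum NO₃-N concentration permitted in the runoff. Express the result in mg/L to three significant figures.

37.7 ML/d = 0.4363 m³/s.
Mass balance: 5.81·5.036 = 0.4363·Cₑ + 4.6·2.46.
Cₑ = (29.26 − 11.32) / 0.4363 = 41.13 mg/L.

41.1 mg/L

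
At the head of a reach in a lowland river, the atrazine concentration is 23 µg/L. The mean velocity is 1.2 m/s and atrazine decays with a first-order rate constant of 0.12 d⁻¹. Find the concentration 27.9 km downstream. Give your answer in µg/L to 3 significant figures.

22.3 µg/L

Travel time t = 27.9 km / 1.2 m/s = 2.79e+04/1.2 = 2.325e+04 s = 0.2691 d.
First-order decay: C = 23·exp(−0.12·0.2691) = 23·0.9682 = 22.27 µg/L.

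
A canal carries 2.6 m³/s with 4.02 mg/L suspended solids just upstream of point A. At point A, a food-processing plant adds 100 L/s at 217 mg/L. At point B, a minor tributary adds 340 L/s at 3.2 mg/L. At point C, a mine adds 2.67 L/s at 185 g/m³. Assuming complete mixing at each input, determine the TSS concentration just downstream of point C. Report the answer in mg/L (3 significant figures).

11.1 mg/L

100 L/s = 0.1 m³/s.
After input A: C = (2.6·4.02 + 0.1·217) / 2.7 = 11.91 mg/L.
340 L/s = 0.34 m³/s.
After input B: C = (2.7·11.91 + 0.34·3.2) / 3.04 = 10.93 mg/L.
2.67 L/s = 0.00267 m³/s.
After input C: C = (3.04·10.93 + 0.00267·185) / 3.043 = 11.09 mg/L.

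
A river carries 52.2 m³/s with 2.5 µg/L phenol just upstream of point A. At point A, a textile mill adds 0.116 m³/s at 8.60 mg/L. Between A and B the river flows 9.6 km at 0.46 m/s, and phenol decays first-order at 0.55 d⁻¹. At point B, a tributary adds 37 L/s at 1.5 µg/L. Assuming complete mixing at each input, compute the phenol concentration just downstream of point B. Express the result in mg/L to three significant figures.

2.5 µg/L = 0.0025 mg/L.
After input A: C = (52.2·0.0025 + 0.116·8.6) / 52.32 = 0.02156 mg/L.
Over the 9.6 km reach to input B (t = 2.087e+04 s = 0.2415 d), decay gives C = 0.02156·exp(−0.55·0.2415) = 0.01888 mg/L.
37 L/s = 0.037 m³/s.
1.5 µg/L = 0.0015 mg/L.
After input B: C = (52.32·0.01888 + 0.037·0.0015) / 52.35 = 0.01887 mg/L.

0.0189 mg/L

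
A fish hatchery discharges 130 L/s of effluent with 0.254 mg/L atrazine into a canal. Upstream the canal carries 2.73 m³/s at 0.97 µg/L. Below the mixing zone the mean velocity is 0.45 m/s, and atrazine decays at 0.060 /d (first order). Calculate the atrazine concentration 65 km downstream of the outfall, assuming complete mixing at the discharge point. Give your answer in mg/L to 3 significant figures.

130 L/s = 0.13 m³/s.
0.97 µg/L = 0.00097 mg/L.
After complete mixing, C₀ = (0.13·0.254 + 2.73·0.00097) / 2.86 = 0.01247 mg/L.
Travel time t = 6.5e+04 m / 0.45 m/s = 1.444e+05 s = 1.672 d.
C = 0.01247·exp(−0.060·1.672) = 0.01247·0.9046 = 0.01128 mg/L.

0.0113 mg/L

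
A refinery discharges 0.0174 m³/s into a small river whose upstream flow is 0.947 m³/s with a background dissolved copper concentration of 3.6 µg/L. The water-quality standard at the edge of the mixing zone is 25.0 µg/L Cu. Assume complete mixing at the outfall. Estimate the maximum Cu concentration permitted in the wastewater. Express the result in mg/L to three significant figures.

1.19 mg/L

3.6 µg/L = 0.0036 mg/L.
25.0 µg/L = 0.025 mg/L.
Mass balance: 0.025·0.9644 = 0.0174·Cₑ + 0.947·0.0036.
Cₑ = (0.02411 − 0.003409) / 0.0174 = 1.19 mg/L.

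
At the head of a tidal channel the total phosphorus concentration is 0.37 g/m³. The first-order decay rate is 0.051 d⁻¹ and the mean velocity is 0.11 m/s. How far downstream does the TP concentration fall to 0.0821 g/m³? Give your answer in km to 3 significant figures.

281 km

From C = C₀·e^(−kt), t = ln(C₀/C)/k = ln(0.37/0.0821)/0.051 = 1.506/0.051 = 29.52 d.
Distance = v·t = 0.11 m/s × 2.551e+06 s = 2.806e+05 m = 280.6 km.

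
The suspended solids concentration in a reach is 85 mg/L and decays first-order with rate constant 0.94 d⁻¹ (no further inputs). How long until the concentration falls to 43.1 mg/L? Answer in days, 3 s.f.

0.722 d

t = ln(C₀/C)/k = ln(85/43.1)/0.94 = 0.6791/0.94 = 0.7225 d.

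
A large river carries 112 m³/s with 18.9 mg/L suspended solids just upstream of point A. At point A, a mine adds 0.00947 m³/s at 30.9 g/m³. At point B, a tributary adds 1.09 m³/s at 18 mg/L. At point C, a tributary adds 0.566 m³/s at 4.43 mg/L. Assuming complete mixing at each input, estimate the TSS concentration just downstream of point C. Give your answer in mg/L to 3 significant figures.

After input A: C = (112·18.9 + 0.00947·30.9) / 112 = 18.9 mg/L.
After input B: C = (112·18.9 + 1.09·18) / 113.1 = 18.89 mg/L.
After input C: C = (113.1·18.89 + 0.566·4.43) / 113.7 = 18.82 mg/L.

18.8 mg/L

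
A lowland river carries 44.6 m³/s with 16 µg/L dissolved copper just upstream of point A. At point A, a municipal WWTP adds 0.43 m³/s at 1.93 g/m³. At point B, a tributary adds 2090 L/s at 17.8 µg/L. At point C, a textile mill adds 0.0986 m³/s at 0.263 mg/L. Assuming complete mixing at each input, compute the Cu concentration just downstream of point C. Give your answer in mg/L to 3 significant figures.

16 µg/L = 0.016 mg/L.
After input A: C = (44.6·0.016 + 0.43·1.93) / 45.03 = 0.03428 mg/L.
2090 L/s = 2.09 m³/s.
17.8 µg/L = 0.0178 mg/L.
After input B: C = (45.03·0.03428 + 2.09·0.0178) / 47.12 = 0.03355 mg/L.
After input C: C = (47.12·0.03355 + 0.0986·0.263) / 47.22 = 0.03403 mg/L.

0.0340 mg/L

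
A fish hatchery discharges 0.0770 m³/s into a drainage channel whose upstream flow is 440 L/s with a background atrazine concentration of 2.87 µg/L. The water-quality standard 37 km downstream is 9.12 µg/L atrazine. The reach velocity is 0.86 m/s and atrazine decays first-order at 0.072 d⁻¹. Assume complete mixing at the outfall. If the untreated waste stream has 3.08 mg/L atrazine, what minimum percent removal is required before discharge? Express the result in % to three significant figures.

98.5 %

440 L/s = 0.44 m³/s.
2.87 µg/L = 0.00287 mg/L.
9.12 µg/L = 0.00912 mg/L.
Travel time to the compliance point: t = 3.7e+04/0.86 = 4.302e+04 s = 0.498 d; decay factor exp(−0.072·0.498) = 0.9648.
So the concentration just after mixing may be at most 0.00912/0.9648 = 0.009453 mg/L.
Mass balance: 0.009453·0.517 = 0.077·Cₑ + 0.44·0.00287.
Cₑ = (0.004887 − 0.001263) / 0.077 = 0.04707 mg/L.
Required removal = 1 − 0.04707/3.08 = 98.47 %.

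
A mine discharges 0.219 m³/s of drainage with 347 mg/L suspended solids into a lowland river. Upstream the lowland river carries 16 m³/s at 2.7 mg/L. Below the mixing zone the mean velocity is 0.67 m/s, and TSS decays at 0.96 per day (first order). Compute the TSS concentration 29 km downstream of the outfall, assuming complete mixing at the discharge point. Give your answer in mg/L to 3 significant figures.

4.54 mg/L

After complete mixing, C₀ = (0.219·347 + 16·2.7) / 16.22 = 7.349 mg/L.
Travel time t = 2.9e+04 m / 0.67 m/s = 4.328e+04 s = 0.501 d.
C = 7.349·exp(−0.96·0.501) = 7.349·0.6182 = 4.543 mg/L.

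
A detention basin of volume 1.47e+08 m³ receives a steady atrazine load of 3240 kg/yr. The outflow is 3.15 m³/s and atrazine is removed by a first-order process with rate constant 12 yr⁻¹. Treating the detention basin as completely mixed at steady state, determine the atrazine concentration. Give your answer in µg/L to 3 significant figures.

Outflow Q = 3.15 m³/s × 3.156e+07 s/yr = 9.941e+07 m³/yr.
Steady-state CSTR mass balance: W = Q·C + k·V·C, so C = W/(Q + kV).
Q + kV = 9.941e+07 + 12·1.47e+08 = 1.863e+09 m³/yr.
C = 3240/1.863e+09 = 1.739e-06 kg/m³ = 0.001739 mg/L = 1.739 µg/L.

1.74 µg/L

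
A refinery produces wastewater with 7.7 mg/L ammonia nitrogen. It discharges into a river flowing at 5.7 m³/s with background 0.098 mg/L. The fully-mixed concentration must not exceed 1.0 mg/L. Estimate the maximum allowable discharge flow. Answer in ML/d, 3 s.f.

66.3 ML/d

Mass balance at complete mixing: C_std·(Q_w + Q_r) = Q_w·C_e + Q_r·C_b.
Rearranging, Q_w = Q_r·(C_std − C_b)/(C_e − C_std) = 5.7·(1 − 0.098) / (7.7 − 1) = 0.7674 m³/s.
= 66.3 ML/d.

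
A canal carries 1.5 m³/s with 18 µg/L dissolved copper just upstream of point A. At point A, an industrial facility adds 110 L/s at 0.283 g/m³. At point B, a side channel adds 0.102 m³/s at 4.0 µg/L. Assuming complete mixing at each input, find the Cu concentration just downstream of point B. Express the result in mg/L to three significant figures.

18 µg/L = 0.018 mg/L.
110 L/s = 0.11 m³/s.
After input A: C = (1.5·0.018 + 0.11·0.283) / 1.61 = 0.03611 mg/L.
4.0 µg/L = 0.004 mg/L.
After input B: C = (1.61·0.03611 + 0.102·0.004) / 1.712 = 0.03419 mg/L.

0.0342 mg/L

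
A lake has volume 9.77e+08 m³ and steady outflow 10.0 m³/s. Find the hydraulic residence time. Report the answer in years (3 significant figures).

Q = 10.0 m³/s × 3.156e+07 s/yr = 3.156e+08 m³/yr.
Hydraulic residence time τ = V/Q = 9.77e+08/3.156e+08 = 3.096 yr.

3.10 yr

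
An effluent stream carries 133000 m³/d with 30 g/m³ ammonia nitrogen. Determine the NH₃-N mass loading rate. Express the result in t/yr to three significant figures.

1460 t/yr

133000 m³/d = 1.539 m³/s.
Mass flux = Q·C = 1.539 m³/s × 30 g/m³ = 46.18 g/s.
= 46.18 g/s × 31.56 = 1457 t/yr.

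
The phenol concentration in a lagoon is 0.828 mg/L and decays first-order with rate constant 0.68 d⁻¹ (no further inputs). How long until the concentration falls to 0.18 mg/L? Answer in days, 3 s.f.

2.24 d

t = ln(C₀/C)/k = ln(0.828/0.18)/0.68 = 1.526/0.68 = 2.244 d.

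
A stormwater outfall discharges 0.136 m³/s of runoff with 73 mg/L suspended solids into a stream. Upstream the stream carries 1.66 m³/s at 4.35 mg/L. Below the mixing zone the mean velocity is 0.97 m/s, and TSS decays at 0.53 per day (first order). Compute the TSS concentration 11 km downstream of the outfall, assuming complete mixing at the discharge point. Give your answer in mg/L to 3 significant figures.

After complete mixing, C₀ = (0.136·73 + 1.66·4.35) / 1.796 = 9.548 mg/L.
Travel time t = 1.1e+04 m / 0.97 m/s = 1.134e+04 s = 0.1313 d.
C = 9.548·exp(−0.53·0.1313) = 9.548·0.9328 = 8.907 mg/L.

8.91 mg/L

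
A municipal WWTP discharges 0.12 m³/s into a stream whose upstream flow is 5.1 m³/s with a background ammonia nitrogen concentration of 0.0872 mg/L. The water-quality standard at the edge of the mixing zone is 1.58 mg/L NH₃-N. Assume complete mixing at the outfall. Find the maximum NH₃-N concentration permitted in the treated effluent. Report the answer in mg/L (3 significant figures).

Mass balance: 1.58·5.22 = 0.12·Cₑ + 5.1·0.0872.
Cₑ = (8.248 − 0.4447) / 0.12 = 65.02 mg/L.

65.0 mg/L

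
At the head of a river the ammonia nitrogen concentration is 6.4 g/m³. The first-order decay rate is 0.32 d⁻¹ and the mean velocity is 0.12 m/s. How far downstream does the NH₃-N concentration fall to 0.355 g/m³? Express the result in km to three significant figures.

From C = C₀·e^(−kt), t = ln(C₀/C)/k = ln(6.4/0.355)/0.32 = 2.892/0.32 = 9.037 d.
Distance = v·t = 0.12 m/s × 7.808e+05 s = 9.37e+04 m = 93.7 km.

93.7 km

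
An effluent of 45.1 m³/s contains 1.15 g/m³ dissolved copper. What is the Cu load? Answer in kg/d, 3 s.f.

4480 kg/d

Mass flux = Q·C = 45.1 m³/s × 1.15 g/m³ = 51.86 g/s.
= 51.86 g/s × 86.4 = 4481 kg/d.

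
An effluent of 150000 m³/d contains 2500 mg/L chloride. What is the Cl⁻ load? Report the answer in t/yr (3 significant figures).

150000 m³/d = 1.736 m³/s.
Mass flux = Q·C = 1.736 m³/s × 2500 g/m³ = 4340 g/s.
= 4340 g/s × 31.56 = 1.37e+05 t/yr.

137000 t/yr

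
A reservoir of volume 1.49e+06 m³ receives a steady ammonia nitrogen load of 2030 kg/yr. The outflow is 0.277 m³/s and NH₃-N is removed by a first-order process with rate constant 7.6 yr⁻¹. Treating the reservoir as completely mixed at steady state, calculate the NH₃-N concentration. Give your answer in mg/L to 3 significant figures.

0.101 mg/L

Outflow Q = 0.277 m³/s × 3.156e+07 s/yr = 8.741e+06 m³/yr.
Steady-state CSTR mass balance: W = Q·C + k·V·C, so C = W/(Q + kV).
Q + kV = 8.741e+06 + 7.6·1.49e+06 = 2.007e+07 m³/yr.
C = 2030/2.007e+07 = 0.0001012 kg/m³ = 0.1012 mg/L.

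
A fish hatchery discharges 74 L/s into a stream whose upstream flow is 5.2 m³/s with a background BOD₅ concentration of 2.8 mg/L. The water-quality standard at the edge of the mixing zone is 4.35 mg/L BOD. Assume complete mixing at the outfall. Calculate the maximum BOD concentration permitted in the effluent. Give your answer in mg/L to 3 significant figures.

113 mg/L

74 L/s = 0.074 m³/s.
Mass balance: 4.35·5.274 = 0.074·Cₑ + 5.2·2.8.
Cₑ = (22.94 − 14.56) / 0.074 = 113.3 mg/L.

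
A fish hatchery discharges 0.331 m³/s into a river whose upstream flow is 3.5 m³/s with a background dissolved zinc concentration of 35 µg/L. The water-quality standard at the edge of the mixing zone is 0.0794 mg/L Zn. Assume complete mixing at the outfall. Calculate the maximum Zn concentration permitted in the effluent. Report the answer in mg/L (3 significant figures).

0.549 mg/L

35 µg/L = 0.035 mg/L.
Mass balance: 0.0794·3.831 = 0.331·Cₑ + 3.5·0.035.
Cₑ = (0.3042 − 0.1225) / 0.331 = 0.5489 mg/L.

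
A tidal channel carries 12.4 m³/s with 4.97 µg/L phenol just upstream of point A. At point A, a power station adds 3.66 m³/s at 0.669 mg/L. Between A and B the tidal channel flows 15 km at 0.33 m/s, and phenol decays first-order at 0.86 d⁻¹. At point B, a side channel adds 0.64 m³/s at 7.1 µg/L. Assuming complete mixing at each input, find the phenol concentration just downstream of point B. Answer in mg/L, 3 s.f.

0.0959 mg/L

4.97 µg/L = 0.00497 mg/L.
After input A: C = (12.4·0.00497 + 3.66·0.669) / 16.06 = 0.1563 mg/L.
Over the 15 km reach to input B (t = 4.545e+04 s = 0.5261 d), decay gives C = 0.1563·exp(−0.86·0.5261) = 0.09942 mg/L.
7.1 µg/L = 0.0071 mg/L.
After input B: C = (16.06·0.09942 + 0.64·0.0071) / 16.7 = 0.09588 mg/L.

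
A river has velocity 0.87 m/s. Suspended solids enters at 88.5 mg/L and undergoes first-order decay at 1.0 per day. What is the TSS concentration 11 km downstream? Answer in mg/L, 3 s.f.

Travel time t = 11 km / 0.87 m/s = 1.1e+04/0.87 = 1.264e+04 s = 0.1463 d.
First-order decay: C = 88.5·exp(−1.0·0.1463) = 88.5·0.8639 = 76.45 mg/L.

76.5 mg/L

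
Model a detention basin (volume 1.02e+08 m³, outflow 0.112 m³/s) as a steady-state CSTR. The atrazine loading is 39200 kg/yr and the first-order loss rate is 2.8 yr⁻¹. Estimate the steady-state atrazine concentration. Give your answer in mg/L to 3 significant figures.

0.136 mg/L

Outflow Q = 0.112 m³/s × 3.156e+07 s/yr = 3.534e+06 m³/yr.
Steady-state CSTR mass balance: W = Q·C + k·V·C, so C = W/(Q + kV).
Q + kV = 3.534e+06 + 2.8·1.02e+08 = 2.891e+08 m³/yr.
C = 39200/2.891e+08 = 0.0001356 kg/m³ = 0.1356 mg/L.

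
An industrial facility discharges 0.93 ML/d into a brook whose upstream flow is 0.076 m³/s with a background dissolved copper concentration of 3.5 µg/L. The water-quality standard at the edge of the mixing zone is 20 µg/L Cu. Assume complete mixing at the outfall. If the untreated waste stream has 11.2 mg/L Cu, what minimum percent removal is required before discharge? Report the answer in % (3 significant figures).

98.8 %

0.93 ML/d = 0.01076 m³/s.
3.5 µg/L = 0.0035 mg/L.
20 µg/L = 0.02 mg/L.
Mass balance: 0.02·0.08676 = 0.01076·Cₑ + 0.076·0.0035.
Cₑ = (0.001735 − 0.000266) / 0.01076 = 0.1365 mg/L.
Required removal = 1 − 0.1365/11.2 = 98.78 %.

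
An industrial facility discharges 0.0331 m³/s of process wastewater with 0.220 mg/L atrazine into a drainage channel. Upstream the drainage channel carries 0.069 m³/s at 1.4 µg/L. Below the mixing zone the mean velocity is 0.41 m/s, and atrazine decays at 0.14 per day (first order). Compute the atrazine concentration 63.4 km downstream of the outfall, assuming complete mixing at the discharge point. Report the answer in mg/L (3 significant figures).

1.4 µg/L = 0.0014 mg/L.
After complete mixing, C₀ = (0.0331·0.22 + 0.069·0.0014) / 0.1021 = 0.07227 mg/L.
Travel time t = 6.34e+04 m / 0.41 m/s = 1.546e+05 s = 1.79 d.
C = 0.07227·exp(−0.14·1.79) = 0.07227·0.7784 = 0.05625 mg/L.

0.0563 mg/L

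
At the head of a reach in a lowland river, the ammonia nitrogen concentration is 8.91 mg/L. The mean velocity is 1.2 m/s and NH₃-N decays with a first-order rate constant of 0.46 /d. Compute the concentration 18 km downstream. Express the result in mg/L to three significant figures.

Travel time t = 18 km / 1.2 m/s = 1.8e+04/1.2 = 1.5e+04 s = 0.1736 d.
First-order decay: C = 8.91·exp(−0.46·0.1736) = 8.91·0.9232 = 8.226 mg/L.

8.23 mg/L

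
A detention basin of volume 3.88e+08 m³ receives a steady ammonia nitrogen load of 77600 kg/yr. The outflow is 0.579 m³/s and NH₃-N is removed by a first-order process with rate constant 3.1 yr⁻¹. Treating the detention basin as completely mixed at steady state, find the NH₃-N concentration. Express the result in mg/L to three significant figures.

Outflow Q = 0.579 m³/s × 3.156e+07 s/yr = 1.827e+07 m³/yr.
Steady-state CSTR mass balance: W = Q·C + k·V·C, so C = W/(Q + kV).
Q + kV = 1.827e+07 + 3.1·3.88e+08 = 1.221e+09 m³/yr.
C = 77600/1.221e+09 = 6.355e-05 kg/m³ = 0.06355 mg/L.

0.0636 mg/L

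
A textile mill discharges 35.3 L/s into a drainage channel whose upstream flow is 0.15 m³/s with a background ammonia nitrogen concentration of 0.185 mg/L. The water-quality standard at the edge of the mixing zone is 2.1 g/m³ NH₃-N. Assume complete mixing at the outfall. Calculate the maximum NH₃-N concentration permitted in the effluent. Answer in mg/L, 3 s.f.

35.3 L/s = 0.0353 m³/s.
Mass balance: 2.1·0.1853 = 0.0353·Cₑ + 0.15·0.185.
Cₑ = (0.3891 − 0.02775) / 0.0353 = 10.24 mg/L.

10.2 mg/L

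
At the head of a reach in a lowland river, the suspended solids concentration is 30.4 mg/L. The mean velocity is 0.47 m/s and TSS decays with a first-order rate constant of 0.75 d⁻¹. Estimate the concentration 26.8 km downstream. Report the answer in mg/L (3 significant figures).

18.5 mg/L

Travel time t = 26.8 km / 0.47 m/s = 2.68e+04/0.47 = 5.702e+04 s = 0.66 d.
First-order decay: C = 30.4·exp(−0.75·0.66) = 30.4·0.6096 = 18.53 mg/L.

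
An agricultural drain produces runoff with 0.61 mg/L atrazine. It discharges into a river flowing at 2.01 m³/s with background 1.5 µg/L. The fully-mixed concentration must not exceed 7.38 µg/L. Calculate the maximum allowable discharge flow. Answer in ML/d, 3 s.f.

1.69 ML/d

1.5 µg/L = 0.0015 mg/L.
7.38 µg/L = 0.00738 mg/L.
Mass balance at complete mixing: C_std·(Q_w + Q_r) = Q_w·C_e + Q_r·C_b.
Rearranging, Q_w = Q_r·(C_std − C_b)/(C_e − C_std) = 2.01·(0.00738 − 0.0015) / (0.61 − 0.00738) = 0.01961 m³/s.
= 1.695 ML/d.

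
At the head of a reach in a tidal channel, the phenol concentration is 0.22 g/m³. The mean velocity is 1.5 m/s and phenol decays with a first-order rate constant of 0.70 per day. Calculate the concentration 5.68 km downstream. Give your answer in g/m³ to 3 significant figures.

0.213 g/m³

Travel time t = 5.68 km / 1.5 m/s = 5680/1.5 = 3787 s = 0.04383 d.
First-order decay: C = 0.22·exp(−0.70·0.04383) = 0.22·0.9698 = 0.2134 g/m³.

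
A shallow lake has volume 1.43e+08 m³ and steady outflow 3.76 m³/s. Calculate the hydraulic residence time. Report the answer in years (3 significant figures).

Q = 3.76 m³/s × 3.156e+07 s/yr = 1.187e+08 m³/yr.
Hydraulic residence time τ = V/Q = 1.43e+08/1.187e+08 = 1.205 yr.

1.21 yr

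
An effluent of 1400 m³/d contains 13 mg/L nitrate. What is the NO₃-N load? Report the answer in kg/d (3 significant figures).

18.2 kg/d

1400 m³/d = 0.0162 m³/s.
Mass flux = Q·C = 0.0162 m³/s × 13 g/m³ = 0.2106 g/s.
= 0.2106 g/s × 86.4 = 18.2 kg/d.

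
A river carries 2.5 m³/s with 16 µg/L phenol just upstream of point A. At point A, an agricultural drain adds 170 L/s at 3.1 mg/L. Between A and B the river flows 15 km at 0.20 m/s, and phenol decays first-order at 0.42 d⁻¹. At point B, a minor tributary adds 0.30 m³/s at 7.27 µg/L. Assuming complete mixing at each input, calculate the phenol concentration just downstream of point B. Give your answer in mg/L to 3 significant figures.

0.133 mg/L

16 µg/L = 0.016 mg/L.
170 L/s = 0.17 m³/s.
After input A: C = (2.5·0.016 + 0.17·3.1) / 2.67 = 0.2124 mg/L.
Over the 15 km reach to input B (t = 7.5e+04 s = 0.8681 d), decay gives C = 0.2124·exp(−0.42·0.8681) = 0.1475 mg/L.
7.27 µg/L = 0.00727 mg/L.
After input B: C = (2.67·0.1475 + 0.3·0.00727) / 2.97 = 0.1333 mg/L.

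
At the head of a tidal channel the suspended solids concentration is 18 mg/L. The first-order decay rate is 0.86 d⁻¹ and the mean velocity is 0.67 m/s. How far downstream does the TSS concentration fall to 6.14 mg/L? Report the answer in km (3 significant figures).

72.4 km

From C = C₀·e^(−kt), t = ln(C₀/C)/k = ln(18/6.14)/0.86 = 1.076/0.86 = 1.251 d.
Distance = v·t = 0.67 m/s × 1.081e+05 s = 7.24e+04 m = 72.4 km.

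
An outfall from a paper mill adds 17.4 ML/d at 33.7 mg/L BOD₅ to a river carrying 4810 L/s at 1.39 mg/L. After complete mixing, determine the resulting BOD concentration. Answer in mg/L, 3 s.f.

17.4 ML/d = 0.2014 m³/s.
4810 L/s = 4.81 m³/s.
Flow-weighted mixing gives C = (0.2014·33.7 + 4.81·1.39) / (0.2014 + 4.81) = 13.47/5.011 = 2.688 mg/L.

2.69 mg/L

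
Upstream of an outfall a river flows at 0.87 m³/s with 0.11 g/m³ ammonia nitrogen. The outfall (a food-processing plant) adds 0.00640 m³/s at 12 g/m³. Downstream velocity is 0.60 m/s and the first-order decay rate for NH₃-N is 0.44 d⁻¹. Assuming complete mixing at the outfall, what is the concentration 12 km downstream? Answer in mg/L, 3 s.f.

After complete mixing, C₀ = (0.0064·12 + 0.87·0.11) / 0.8764 = 0.1968 mg/L.
Travel time t = 1.2e+04 m / 0.60 m/s = 2e+04 s = 0.2315 d.
C = 0.1968·exp(−0.44·0.2315) = 0.1968·0.9032 = 0.1778 mg/L.

0.178 mg/L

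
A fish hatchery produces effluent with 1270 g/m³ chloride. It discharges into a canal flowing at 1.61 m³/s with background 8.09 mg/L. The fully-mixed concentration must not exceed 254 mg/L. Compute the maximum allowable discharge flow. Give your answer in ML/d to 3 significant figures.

33.7 ML/d

Mass balance at complete mixing: C_std·(Q_w + Q_r) = Q_w·C_e + Q_r·C_b.
Rearranging, Q_w = Q_r·(C_std − C_b)/(C_e − C_std) = 1.61·(254 − 8.09) / (1270 − 254) = 0.3897 m³/s.
= 33.67 ML/d.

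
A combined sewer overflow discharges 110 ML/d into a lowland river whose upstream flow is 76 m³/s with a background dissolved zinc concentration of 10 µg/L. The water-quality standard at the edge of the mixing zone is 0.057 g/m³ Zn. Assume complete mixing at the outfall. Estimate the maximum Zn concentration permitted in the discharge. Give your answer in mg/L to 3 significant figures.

110 ML/d = 1.273 m³/s.
10 µg/L = 0.01 mg/L.
Mass balance: 0.057·77.27 = 1.273·Cₑ + 76·0.01.
Cₑ = (4.405 − 0.76) / 1.273 = 2.863 mg/L.

2.86 mg/L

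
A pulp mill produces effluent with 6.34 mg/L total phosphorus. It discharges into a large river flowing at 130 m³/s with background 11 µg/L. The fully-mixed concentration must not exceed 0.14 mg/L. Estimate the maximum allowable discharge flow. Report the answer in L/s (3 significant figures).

11 µg/L = 0.011 mg/L.
Mass balance at complete mixing: C_std·(Q_w + Q_r) = Q_w·C_e + Q_r·C_b.
Rearranging, Q_w = Q_r·(C_std − C_b)/(C_e − C_std) = 130·(0.14 − 0.011) / (6.34 − 0.14) = 2.705 m³/s.
= 2705 L/s.

2700 L/s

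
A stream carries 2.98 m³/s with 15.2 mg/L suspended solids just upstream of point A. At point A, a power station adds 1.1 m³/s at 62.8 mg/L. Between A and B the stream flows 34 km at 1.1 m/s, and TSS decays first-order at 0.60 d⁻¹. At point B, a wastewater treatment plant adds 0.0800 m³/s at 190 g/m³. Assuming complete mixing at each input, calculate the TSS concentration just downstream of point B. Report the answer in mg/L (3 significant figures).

After input A: C = (2.98·15.2 + 1.1·62.8) / 4.08 = 28.03 mg/L.
Over the 34 km reach to input B (t = 3.091e+04 s = 0.3577 d), decay gives C = 28.03·exp(−0.60·0.3577) = 22.62 mg/L.
After input B: C = (4.08·22.62 + 0.08·190) / 4.16 = 25.84 mg/L.

25.8 mg/L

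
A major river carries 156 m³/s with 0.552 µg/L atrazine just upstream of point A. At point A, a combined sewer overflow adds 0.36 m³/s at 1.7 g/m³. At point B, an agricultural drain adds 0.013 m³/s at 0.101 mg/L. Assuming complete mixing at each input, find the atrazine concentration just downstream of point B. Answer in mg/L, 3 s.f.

0.552 µg/L = 0.000552 mg/L.
After input A: C = (156·0.000552 + 0.36·1.7) / 156.4 = 0.004465 mg/L.
After input B: C = (156.4·0.004465 + 0.013·0.101) / 156.4 = 0.004473 mg/L.

0.00447 mg/L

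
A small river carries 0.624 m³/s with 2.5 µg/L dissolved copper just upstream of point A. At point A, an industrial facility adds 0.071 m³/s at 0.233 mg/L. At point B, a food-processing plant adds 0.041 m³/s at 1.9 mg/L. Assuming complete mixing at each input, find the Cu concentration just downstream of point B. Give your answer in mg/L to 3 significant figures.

2.5 µg/L = 0.0025 mg/L.
After input A: C = (0.624·0.0025 + 0.071·0.233) / 0.695 = 0.02605 mg/L.
After input B: C = (0.695·0.02605 + 0.041·1.9) / 0.736 = 0.1304 mg/L.

0.130 mg/L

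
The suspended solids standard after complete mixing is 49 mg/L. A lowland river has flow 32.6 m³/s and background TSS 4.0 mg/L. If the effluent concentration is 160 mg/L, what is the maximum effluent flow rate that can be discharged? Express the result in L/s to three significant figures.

Mass balance at complete mixing: C_std·(Q_w + Q_r) = Q_w·C_e + Q_r·C_b.
Rearranging, Q_w = Q_r·(C_std − C_b)/(C_e − C_std) = 32.6·(49 − 4) / (160 − 49) = 13.22 m³/s.
= 1.322e+04 L/s.

13200 L/s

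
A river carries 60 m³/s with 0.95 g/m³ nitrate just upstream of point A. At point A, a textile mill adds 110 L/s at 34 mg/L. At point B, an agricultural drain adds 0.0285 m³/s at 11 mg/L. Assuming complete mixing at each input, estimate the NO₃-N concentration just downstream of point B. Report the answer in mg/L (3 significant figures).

110 L/s = 0.11 m³/s.
After input A: C = (60·0.95 + 0.11·34) / 60.11 = 1.01 mg/L.
After input B: C = (60.11·1.01 + 0.0285·11) / 60.14 = 1.015 mg/L.

1.02 mg/L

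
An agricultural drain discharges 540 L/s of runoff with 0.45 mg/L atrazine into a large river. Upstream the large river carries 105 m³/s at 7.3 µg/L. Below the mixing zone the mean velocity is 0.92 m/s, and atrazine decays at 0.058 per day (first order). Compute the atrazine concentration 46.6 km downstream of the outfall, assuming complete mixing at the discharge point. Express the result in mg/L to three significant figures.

0.00925 mg/L

540 L/s = 0.54 m³/s.
7.3 µg/L = 0.0073 mg/L.
After complete mixing, C₀ = (0.54·0.45 + 105·0.0073) / 105.5 = 0.009565 mg/L.
Travel time t = 4.66e+04 m / 0.92 m/s = 5.065e+04 s = 0.5863 d.
C = 0.009565·exp(−0.058·0.5863) = 0.009565·0.9666 = 0.009245 mg/L.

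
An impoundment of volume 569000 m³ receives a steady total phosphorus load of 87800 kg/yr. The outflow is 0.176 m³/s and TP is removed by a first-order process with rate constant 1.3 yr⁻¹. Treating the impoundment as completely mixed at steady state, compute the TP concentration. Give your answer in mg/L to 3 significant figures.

Outflow Q = 0.176 m³/s × 3.156e+07 s/yr = 5.554e+06 m³/yr.
Steady-state CSTR mass balance: W = Q·C + k·V·C, so C = W/(Q + kV).
Q + kV = 5.554e+06 + 1.3·569000 = 6.294e+06 m³/yr.
C = 87800/6.294e+06 = 0.01395 kg/m³ = 13.95 mg/L.

14.0 mg/L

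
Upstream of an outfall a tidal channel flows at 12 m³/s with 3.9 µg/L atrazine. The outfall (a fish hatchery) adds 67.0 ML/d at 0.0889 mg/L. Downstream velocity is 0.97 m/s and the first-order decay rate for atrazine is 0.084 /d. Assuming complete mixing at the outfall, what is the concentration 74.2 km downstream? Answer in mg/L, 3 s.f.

0.00841 mg/L

67.0 ML/d = 0.7755 m³/s.
3.9 µg/L = 0.0039 mg/L.
After complete mixing, C₀ = (0.7755·0.0889 + 12·0.0039) / 12.78 = 0.009059 mg/L.
Travel time t = 7.42e+04 m / 0.97 m/s = 7.649e+04 s = 0.8854 d.
C = 0.009059·exp(−0.084·0.8854) = 0.009059·0.9283 = 0.00841 mg/L.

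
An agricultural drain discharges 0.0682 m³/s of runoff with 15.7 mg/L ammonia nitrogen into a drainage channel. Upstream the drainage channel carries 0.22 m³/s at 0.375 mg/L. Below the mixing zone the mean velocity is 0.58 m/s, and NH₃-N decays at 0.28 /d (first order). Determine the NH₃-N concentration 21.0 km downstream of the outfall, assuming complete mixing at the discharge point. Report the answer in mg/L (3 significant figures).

3.56 mg/L

After complete mixing, C₀ = (0.0682·15.7 + 0.22·0.375) / 0.2882 = 4.002 mg/L.
Travel time t = 2.1e+04 m / 0.58 m/s = 3.621e+04 s = 0.4191 d.
C = 4.002·exp(−0.28·0.4191) = 4.002·0.8893 = 3.558 mg/L.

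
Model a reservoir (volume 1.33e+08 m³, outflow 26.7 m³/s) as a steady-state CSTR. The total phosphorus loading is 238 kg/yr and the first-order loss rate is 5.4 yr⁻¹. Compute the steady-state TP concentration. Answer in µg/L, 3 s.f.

0.152 µg/L

Outflow Q = 26.7 m³/s × 3.156e+07 s/yr = 8.426e+08 m³/yr.
Steady-state CSTR mass balance: W = Q·C + k·V·C, so C = W/(Q + kV).
Q + kV = 8.426e+08 + 5.4·1.33e+08 = 1.561e+09 m³/yr.
C = 238/1.561e+09 = 1.525e-07 kg/m³ = 0.0001525 mg/L = 0.1525 µg/L.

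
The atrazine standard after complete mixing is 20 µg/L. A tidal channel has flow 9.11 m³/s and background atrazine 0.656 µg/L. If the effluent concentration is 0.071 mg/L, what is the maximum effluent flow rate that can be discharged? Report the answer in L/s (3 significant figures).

0.656 µg/L = 0.000656 mg/L.
20 µg/L = 0.02 mg/L.
Mass balance at complete mixing: C_std·(Q_w + Q_r) = Q_w·C_e + Q_r·C_b.
Rearranging, Q_w = Q_r·(C_std − C_b)/(C_e − C_std) = 9.11·(0.02 − 0.000656) / (0.071 − 0.02) = 3.455 m³/s.
= 3455 L/s.

3460 L/s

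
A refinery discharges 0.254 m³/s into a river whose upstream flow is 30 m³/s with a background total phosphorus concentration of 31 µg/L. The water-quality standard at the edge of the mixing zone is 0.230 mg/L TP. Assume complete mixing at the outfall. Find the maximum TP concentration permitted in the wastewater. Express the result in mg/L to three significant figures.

23.7 mg/L

31 µg/L = 0.031 mg/L.
Mass balance: 0.23·30.25 = 0.254·Cₑ + 30·0.031.
Cₑ = (6.958 − 0.93) / 0.254 = 23.73 mg/L.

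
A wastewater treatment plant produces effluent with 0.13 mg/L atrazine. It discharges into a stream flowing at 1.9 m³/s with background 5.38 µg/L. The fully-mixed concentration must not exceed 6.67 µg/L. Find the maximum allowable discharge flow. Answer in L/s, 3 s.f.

5.38 µg/L = 0.00538 mg/L.
6.67 µg/L = 0.00667 mg/L.
Mass balance at complete mixing: C_std·(Q_w + Q_r) = Q_w·C_e + Q_r·C_b.
Rearranging, Q_w = Q_r·(C_std − C_b)/(C_e − C_std) = 1.9·(0.00667 − 0.00538) / (0.13 − 0.00667) = 0.01987 m³/s.
= 19.87 L/s.

19.9 L/s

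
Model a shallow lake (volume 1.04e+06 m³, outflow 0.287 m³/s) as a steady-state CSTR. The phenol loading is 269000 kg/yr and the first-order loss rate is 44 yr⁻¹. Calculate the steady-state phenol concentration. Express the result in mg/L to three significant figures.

Outflow Q = 0.287 m³/s × 3.156e+07 s/yr = 9.057e+06 m³/yr.
Steady-state CSTR mass balance: W = Q·C + k·V·C, so C = W/(Q + kV).
Q + kV = 9.057e+06 + 44·1.04e+06 = 5.482e+07 m³/yr.
C = 269000/5.482e+07 = 0.004907 kg/m³ = 4.907 mg/L.

4.91 mg/L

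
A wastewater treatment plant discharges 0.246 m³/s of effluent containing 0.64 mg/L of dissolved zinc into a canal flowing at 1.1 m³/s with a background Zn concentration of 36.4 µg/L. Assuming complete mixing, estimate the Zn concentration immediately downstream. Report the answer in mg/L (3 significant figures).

36.4 µg/L = 0.0364 mg/L.
By mass balance at complete mixing, C = (0.246·0.64 + 1.1·0.0364) / (0.246 + 1.1) = 0.1975/1.346 = 0.1467 mg/L.

0.147 mg/L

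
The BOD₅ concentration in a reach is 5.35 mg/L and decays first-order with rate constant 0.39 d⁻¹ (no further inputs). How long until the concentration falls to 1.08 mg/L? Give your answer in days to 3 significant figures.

t = ln(C₀/C)/k = ln(5.35/1.08)/0.39 = 1.6/0.39 = 4.103 d.

4.10 d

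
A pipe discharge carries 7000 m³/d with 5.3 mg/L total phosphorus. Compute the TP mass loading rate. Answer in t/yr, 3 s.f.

7000 m³/d = 0.08102 m³/s.
Mass flux = Q·C = 0.08102 m³/s × 5.3 g/m³ = 0.4294 g/s.
= 0.4294 g/s × 31.56 = 13.55 t/yr.

13.6 t/yr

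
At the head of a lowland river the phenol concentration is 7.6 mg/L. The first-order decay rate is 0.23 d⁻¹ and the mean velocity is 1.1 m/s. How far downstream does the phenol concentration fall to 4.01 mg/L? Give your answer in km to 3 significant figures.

From C = C₀·e^(−kt), t = ln(C₀/C)/k = ln(7.6/4.01)/0.23 = 0.6394/0.23 = 2.78 d.
Distance = v·t = 1.1 m/s × 2.402e+05 s = 2.642e+05 m = 264.2 km.

264 km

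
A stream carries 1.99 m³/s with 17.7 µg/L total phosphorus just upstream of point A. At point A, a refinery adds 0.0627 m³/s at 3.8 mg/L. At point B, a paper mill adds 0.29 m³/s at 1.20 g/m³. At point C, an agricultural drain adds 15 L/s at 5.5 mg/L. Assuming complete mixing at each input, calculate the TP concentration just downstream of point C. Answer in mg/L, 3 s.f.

0.299 mg/L

17.7 µg/L = 0.0177 mg/L.
After input A: C = (1.99·0.0177 + 0.0627·3.8) / 2.053 = 0.1332 mg/L.
After input B: C = (2.053·0.1332 + 0.29·1.2) / 2.343 = 0.2653 mg/L.
15 L/s = 0.015 m³/s.
After input C: C = (2.343·0.2653 + 0.015·5.5) / 2.358 = 0.2986 mg/L.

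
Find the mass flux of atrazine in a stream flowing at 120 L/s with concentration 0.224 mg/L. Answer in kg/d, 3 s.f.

120 L/s = 0.12 m³/s.
Mass flux = Q·C = 0.12 m³/s × 0.224 g/m³ = 0.02688 g/s.
= 0.02688 g/s × 86.4 = 2.322 kg/d.

2.32 kg/d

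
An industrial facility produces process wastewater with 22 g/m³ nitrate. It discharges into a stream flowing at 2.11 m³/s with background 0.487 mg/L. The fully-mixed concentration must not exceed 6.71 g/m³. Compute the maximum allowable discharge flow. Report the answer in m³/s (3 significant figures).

Mass balance at complete mixing: C_std·(Q_w + Q_r) = Q_w·C_e + Q_r·C_b.
Rearranging, Q_w = Q_r·(C_std − C_b)/(C_e − C_std) = 2.11·(6.71 − 0.487) / (22 − 6.71) = 0.8588 m³/s.

0.859 m³/s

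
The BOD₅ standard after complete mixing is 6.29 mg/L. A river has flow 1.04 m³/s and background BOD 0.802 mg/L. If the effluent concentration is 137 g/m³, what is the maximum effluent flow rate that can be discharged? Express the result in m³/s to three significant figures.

0.0437 m³/s

Mass balance at complete mixing: C_std·(Q_w + Q_r) = Q_w·C_e + Q_r·C_b.
Rearranging, Q_w = Q_r·(C_std − C_b)/(C_e − C_std) = 1.04·(6.29 − 0.802) / (137 − 6.29) = 0.04367 m³/s.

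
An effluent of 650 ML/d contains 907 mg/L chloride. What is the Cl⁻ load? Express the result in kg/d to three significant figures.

590000 kg/d

650 ML/d = 7.523 m³/s.
Mass flux = Q·C = 7.523 m³/s × 907 g/m³ = 6823 g/s.
= 6823 g/s × 86.4 = 5.896e+05 kg/d.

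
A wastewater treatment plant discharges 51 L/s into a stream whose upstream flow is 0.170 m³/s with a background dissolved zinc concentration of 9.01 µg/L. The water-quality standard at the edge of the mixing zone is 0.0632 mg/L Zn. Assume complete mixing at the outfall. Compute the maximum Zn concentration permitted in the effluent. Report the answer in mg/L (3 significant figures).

51 L/s = 0.051 m³/s.
9.01 µg/L = 0.00901 mg/L.
Mass balance: 0.0632·0.221 = 0.051·Cₑ + 0.17·0.00901.
Cₑ = (0.01397 − 0.001532) / 0.051 = 0.2438 mg/L.

0.244 mg/L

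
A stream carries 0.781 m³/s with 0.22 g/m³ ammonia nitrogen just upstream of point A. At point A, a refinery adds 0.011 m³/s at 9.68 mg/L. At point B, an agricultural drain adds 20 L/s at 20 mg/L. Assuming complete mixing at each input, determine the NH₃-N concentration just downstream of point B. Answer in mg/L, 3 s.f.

After input A: C = (0.781·0.22 + 0.011·9.68) / 0.792 = 0.3514 mg/L.
20 L/s = 0.02 m³/s.
After input B: C = (0.792·0.3514 + 0.02·20) / 0.812 = 0.8353 mg/L.

0.835 mg/L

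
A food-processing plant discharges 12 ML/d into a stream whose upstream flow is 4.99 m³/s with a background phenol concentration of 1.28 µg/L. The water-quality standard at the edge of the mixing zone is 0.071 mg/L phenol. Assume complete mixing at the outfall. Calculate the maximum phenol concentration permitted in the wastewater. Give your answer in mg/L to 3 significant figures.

2.58 mg/L

12 ML/d = 0.1389 m³/s.
1.28 µg/L = 0.00128 mg/L.
Mass balance: 0.071·5.129 = 0.1389·Cₑ + 4.99·0.00128.
Cₑ = (0.3642 − 0.006387) / 0.1389 = 2.576 mg/L.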